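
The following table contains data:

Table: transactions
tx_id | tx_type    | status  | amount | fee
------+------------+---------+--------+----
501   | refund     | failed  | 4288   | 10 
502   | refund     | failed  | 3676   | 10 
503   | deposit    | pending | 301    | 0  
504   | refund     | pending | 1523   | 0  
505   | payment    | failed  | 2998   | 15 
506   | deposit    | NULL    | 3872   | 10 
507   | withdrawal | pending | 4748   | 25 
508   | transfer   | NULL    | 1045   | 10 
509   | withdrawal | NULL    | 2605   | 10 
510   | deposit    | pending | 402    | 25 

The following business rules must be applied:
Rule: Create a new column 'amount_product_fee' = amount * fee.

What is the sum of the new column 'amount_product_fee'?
328580

Step 1: For each record, compute amount * fee
Example calculations:
  4288 * 10 = 42880
  3676 * 10 = 36760
  301 * 0 = 0
  ...
Step 2: Sum all derived values
Step 3: Total = 328580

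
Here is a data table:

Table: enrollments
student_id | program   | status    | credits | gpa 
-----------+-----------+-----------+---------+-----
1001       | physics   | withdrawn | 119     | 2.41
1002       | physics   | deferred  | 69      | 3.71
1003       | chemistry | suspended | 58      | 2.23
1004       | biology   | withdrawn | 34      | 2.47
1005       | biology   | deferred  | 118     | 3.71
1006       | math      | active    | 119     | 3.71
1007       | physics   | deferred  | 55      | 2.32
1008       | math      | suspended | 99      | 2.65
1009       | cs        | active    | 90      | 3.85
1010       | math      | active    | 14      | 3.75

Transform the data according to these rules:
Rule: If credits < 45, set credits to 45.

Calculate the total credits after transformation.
817

Step 1: 2 records have credits < 45
Step 2: These records originally summed to 48
Step 3: After setting to minimum: 2 × 45 = 90
Step 4: Unaffected records sum: 727
Step 5: Final sum = 90 + 727 = 817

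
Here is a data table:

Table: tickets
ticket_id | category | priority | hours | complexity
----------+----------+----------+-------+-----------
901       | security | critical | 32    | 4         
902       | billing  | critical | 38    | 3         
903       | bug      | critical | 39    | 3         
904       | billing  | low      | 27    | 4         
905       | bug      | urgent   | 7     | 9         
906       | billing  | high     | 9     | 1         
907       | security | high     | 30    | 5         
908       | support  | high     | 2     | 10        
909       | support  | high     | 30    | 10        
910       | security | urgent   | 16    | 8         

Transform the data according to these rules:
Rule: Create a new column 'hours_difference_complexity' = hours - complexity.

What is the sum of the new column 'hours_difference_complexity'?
173

Step 1: For each record, compute hours - complexity
Example calculations:
  32 - 4 = 28
  38 - 3 = 35
  39 - 3 = 36
  ...
Step 2: Sum all derived values
Step 3: Total = 173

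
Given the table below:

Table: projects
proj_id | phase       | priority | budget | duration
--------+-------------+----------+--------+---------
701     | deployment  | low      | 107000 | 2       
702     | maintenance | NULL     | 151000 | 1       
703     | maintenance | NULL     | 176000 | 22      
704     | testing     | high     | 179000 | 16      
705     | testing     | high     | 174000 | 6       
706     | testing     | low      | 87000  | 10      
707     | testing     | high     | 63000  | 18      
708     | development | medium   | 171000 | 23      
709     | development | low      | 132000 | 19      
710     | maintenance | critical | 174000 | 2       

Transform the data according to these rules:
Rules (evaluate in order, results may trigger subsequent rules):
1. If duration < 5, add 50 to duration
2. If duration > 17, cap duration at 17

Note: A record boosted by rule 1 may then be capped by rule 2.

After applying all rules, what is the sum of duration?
151

Step 1: Apply rule 1 to records with duration < 5
  - 3 records get bonus of 50
  - Of these, 3 records then exceed 17 and get capped
Step 2: Apply rule 2 to records with duration > 17
  - 4 records (original) are capped
Step 3: Calculate final sum = 151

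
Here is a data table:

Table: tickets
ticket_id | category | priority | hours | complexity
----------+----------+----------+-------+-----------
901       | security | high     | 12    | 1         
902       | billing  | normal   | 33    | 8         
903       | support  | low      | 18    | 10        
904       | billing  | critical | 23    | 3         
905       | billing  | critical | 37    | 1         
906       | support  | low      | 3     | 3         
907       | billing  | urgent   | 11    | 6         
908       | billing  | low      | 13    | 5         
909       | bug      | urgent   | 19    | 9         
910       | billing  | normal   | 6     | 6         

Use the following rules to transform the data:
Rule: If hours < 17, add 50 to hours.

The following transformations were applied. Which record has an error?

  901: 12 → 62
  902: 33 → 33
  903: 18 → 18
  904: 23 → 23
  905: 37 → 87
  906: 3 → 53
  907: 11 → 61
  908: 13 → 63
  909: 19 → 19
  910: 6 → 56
Record 905 has an error. The correct transformed value should be 37, not 87.

Step 1: Check each record against the rule
Step 2: Record 905 has hours = 37
Step 3: Since 37 >= 17, the bonus should not have been applied
Step 4: Correct value = 37, but claimed value = 87
Conclusion: Record 905 has the error.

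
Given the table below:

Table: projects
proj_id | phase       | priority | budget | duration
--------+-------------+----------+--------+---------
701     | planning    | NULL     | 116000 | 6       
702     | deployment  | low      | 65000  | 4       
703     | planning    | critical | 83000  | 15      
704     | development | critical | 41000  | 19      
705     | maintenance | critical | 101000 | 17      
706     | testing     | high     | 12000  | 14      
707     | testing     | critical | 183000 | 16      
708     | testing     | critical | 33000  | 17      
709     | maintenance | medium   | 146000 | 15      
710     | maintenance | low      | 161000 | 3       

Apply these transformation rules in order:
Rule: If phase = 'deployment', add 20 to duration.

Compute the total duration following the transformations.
146

Step 1: Count records where phase = 'deployment': 1
Step 2: Total bonus added: 1 × 20 = 20
Step 3: Original sum of duration: 126
Step 4: Final sum = 126 + 20 = 146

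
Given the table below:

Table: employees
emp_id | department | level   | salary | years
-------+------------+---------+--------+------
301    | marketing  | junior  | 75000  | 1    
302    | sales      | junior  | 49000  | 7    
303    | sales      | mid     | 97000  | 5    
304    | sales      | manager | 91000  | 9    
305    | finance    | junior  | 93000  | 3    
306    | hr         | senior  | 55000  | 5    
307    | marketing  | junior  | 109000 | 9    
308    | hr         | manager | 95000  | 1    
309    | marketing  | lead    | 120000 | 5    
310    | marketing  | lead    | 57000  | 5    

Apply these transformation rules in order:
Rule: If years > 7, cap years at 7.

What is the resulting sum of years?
46

Step 1: 2 records have years > 7
Step 2: These records originally summed to 18
Step 3: After capping: 2 × 7 = 14
Step 4: Unaffected records sum: 32
Step 5: Final sum = 14 + 32 = 46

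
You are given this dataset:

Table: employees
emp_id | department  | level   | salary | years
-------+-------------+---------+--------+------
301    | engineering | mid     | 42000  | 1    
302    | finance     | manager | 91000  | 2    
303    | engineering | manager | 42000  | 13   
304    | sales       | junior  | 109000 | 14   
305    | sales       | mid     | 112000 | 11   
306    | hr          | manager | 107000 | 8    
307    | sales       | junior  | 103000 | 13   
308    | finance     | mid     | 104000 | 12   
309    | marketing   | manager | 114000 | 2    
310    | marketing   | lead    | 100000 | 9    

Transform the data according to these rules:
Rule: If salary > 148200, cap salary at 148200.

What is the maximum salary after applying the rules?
114000

Step 1: Original maximum salary = 114000
Step 2: Check cap of 148200 against maximum
Step 3: No records exceed the cap (max 114000 <= cap 148200), so no capping applies
Step 4: Maximum after transformation = 114000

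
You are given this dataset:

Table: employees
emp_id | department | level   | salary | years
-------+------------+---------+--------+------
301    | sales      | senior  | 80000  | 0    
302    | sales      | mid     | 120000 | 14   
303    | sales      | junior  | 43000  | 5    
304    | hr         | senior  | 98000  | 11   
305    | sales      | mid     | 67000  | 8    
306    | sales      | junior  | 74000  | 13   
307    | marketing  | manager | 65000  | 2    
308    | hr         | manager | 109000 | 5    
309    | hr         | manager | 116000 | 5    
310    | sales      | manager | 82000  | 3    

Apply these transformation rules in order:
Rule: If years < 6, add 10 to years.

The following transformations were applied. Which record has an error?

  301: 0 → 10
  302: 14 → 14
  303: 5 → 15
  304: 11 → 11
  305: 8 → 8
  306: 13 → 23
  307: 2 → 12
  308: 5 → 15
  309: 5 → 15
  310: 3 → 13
Record 306 has an error. The correct transformed value should be 13, not 23.

Step 1: Check each record against the rule
Step 2: Record 306 has years = 13
Step 3: Since 13 >= 6, the bonus should not have been applied
Step 4: Correct value = 13, but claimed value = 23
Conclusion: Record 306 has the error.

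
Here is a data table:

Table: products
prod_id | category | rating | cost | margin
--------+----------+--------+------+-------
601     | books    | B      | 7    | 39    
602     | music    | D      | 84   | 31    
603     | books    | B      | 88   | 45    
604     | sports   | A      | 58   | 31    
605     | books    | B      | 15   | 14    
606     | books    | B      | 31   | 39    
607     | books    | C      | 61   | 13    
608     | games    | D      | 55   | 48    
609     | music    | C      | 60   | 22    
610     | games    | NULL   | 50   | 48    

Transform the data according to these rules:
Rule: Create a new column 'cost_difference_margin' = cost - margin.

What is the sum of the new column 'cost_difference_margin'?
179

Step 1: For each record, compute cost - margin
Example calculations:
  7 - 39 = -32
  84 - 31 = 53
  88 - 45 = 43
  ...
Step 2: Sum all derived values
Step 3: Total = 179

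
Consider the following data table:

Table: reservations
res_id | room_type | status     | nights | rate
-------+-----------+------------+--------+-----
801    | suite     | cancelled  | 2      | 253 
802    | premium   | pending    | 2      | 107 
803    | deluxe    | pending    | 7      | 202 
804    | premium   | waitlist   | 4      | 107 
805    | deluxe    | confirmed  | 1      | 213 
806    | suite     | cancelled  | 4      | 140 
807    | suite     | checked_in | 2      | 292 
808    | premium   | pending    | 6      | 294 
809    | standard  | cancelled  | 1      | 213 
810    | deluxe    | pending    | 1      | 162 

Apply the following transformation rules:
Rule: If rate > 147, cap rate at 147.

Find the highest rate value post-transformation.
147

Step 1: Original maximum rate = 294
Step 2: Apply cap at 147
Step 3: 7 records had rate > 147 and were capped
Step 4: Maximum after transformation = 147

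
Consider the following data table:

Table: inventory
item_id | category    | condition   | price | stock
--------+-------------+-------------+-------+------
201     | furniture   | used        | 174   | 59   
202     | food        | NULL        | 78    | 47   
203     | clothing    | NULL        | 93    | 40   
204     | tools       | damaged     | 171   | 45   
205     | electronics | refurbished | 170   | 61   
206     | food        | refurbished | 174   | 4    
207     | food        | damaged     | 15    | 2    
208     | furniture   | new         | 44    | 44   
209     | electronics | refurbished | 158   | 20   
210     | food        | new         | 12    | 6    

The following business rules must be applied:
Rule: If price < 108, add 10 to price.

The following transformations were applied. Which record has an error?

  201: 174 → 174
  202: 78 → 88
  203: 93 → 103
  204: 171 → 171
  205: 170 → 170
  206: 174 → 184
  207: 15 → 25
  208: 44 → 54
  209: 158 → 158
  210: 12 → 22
Record 206 has an error. The correct transformed value should be 174, not 184.

Step 1: Check each record against the rule
Step 2: Record 206 has price = 174
Step 3: Since 174 >= 108, the bonus should not have been applied
Step 4: Correct value = 174, but claimed value = 184
Conclusion: Record 206 has the error.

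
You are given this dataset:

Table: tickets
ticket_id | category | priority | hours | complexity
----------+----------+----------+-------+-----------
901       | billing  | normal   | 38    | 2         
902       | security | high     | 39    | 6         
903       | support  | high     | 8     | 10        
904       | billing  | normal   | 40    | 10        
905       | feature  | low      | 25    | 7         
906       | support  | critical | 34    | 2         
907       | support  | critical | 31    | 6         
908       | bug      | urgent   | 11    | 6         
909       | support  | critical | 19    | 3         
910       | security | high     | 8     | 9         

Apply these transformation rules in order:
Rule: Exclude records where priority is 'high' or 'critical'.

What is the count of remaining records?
4

Step 1: Count records to exclude
  - 3 (high) + 3 (critical) = 6 records
Step 2: Total records: 10
Step 3: Remaining = 10 - 6 = 4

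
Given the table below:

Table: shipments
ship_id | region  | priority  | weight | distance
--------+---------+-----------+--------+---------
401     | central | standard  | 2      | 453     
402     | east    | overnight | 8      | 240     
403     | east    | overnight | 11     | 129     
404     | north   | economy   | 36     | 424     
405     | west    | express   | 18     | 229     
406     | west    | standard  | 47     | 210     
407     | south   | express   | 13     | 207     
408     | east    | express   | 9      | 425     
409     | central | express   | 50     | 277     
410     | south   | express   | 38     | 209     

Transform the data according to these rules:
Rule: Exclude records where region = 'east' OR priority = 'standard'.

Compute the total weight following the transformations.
155

Step 1: Find records where region = 'east' OR priority = 'standard'
Step 2: 5 records match, summing to 77
Step 3: Original sum: 232
Step 4: Remaining sum = 232 - 77 = 155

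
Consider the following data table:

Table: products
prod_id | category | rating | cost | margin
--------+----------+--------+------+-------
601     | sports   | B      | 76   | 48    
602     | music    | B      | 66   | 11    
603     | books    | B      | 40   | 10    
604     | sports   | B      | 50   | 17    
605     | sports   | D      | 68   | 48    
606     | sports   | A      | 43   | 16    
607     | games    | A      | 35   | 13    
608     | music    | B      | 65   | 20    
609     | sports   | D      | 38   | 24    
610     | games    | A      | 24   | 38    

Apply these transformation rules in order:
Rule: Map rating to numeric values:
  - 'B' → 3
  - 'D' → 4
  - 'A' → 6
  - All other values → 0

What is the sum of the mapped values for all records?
41

Step 1: Apply mapping to each record
Step 2: Count by status:
  'B': 5 records × 3 = 15
  'D': 2 records × 4 = 8
  'A': 3 records × 6 = 18
Step 3: Sum all mapped values = 41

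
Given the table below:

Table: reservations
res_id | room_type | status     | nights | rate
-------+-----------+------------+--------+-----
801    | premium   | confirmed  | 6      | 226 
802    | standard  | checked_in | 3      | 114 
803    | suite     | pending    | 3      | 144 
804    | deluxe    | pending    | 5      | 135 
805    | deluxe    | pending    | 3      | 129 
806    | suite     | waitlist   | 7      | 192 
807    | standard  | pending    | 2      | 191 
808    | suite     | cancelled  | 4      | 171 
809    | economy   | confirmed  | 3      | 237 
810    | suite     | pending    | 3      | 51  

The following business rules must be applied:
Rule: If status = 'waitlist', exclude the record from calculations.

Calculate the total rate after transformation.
1398

Step 1: Identify records where status = 'waitlist'
Step 2: The excluded records sum to 192
Step 3: Original total rate = 1590
Step 4: Remaining total = 1590 - 192 = 1398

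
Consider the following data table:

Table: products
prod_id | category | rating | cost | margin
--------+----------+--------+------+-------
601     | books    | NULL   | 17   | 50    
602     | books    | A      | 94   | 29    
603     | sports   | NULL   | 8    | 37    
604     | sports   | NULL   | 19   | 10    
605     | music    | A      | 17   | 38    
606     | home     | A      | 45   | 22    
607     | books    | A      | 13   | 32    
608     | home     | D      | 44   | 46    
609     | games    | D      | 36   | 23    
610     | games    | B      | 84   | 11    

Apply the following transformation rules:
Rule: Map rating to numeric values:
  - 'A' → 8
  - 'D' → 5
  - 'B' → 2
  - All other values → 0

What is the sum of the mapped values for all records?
44

Step 1: Apply mapping to each record
Step 2: Count by status:
  'A': 4 records × 8 = 32
  'D': 2 records × 5 = 10
  'B': 1 records × 2 = 2
Step 3: Sum all mapped values = 44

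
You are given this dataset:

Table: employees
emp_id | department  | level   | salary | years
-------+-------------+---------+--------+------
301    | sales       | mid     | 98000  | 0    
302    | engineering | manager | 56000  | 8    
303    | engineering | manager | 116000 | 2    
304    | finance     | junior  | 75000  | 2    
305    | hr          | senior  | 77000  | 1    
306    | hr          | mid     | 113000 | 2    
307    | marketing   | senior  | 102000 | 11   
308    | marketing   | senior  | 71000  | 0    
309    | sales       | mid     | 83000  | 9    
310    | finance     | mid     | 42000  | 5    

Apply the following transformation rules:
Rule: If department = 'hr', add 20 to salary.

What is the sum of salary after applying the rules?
833040

Step 1: Count records where department = 'hr': 2
Step 2: Total bonus added: 2 × 20 = 40
Step 3: Original sum of salary: 833000
Step 4: Final sum = 833000 + 40 = 833040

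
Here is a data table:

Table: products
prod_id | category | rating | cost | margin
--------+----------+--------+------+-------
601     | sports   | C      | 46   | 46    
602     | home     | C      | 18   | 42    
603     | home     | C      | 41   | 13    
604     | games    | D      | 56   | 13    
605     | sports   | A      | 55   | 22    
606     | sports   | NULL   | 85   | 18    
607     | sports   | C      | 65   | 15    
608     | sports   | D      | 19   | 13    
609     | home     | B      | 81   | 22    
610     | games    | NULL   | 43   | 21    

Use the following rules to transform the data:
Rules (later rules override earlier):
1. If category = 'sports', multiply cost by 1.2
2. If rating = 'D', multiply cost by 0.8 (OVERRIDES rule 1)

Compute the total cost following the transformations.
544.2

Step 1: Rule 2 takes priority for records with rating = 'D'
  - 2 records: 75 × 0.8 = 60.0
Step 2: Rule 1 applies to remaining records with category = 'sports'
  - 4 records: 251 × 1.2 = 301.2
Step 3: Other records unchanged: 183
Step 4: Final sum = 60.0 + 301.2 + 183 = 544.2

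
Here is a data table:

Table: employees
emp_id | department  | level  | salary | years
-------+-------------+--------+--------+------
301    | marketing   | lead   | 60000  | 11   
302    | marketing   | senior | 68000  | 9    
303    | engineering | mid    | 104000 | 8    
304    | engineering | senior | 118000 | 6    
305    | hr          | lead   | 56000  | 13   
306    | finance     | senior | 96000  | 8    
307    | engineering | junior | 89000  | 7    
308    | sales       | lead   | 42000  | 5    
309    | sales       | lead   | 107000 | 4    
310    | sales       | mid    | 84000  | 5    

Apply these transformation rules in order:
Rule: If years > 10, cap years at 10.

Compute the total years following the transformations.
72

Step 1: 2 records have years > 10
Step 2: These records originally summed to 24
Step 3: After capping: 2 × 10 = 20
Step 4: Unaffected records sum: 52
Step 5: Final sum = 20 + 52 = 72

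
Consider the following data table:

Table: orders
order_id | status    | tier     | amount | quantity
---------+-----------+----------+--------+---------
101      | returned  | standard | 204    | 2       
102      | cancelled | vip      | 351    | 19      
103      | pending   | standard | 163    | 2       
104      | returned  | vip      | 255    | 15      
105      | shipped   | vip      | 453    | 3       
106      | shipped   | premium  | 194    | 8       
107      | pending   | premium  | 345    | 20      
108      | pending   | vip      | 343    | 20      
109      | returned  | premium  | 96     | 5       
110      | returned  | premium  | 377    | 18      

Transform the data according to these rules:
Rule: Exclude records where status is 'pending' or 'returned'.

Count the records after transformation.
3

Step 1: Count records to exclude
  - 3 (pending) + 4 (returned) = 7 records
Step 2: Total records: 10
Step 3: Remaining = 10 - 7 = 3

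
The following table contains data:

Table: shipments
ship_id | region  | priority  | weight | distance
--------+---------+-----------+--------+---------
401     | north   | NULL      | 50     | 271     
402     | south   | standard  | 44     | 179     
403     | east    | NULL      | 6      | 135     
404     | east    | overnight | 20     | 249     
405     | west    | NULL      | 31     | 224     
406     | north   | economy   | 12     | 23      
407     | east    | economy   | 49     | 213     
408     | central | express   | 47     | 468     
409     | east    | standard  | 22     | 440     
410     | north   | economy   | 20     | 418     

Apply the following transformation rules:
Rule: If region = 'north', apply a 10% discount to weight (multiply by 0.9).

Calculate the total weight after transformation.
292.8

Step 1: Records with region = 'north' have total weight = 82
Step 2: Apply multiplier: 82 × 0.9 = 73.8
Step 3: Other records total: 219
Step 4: Final sum = 73.8 + 219 = 292.8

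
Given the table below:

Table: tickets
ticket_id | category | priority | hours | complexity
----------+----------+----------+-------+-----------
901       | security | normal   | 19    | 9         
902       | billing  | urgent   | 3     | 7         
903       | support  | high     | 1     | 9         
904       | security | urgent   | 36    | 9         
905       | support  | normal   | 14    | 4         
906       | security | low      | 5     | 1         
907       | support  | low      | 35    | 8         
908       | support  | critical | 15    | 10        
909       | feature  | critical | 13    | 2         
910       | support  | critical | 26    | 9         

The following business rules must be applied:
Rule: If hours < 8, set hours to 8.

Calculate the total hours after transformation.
182

Step 1: 3 records have hours < 8
Step 2: These records originally summed to 9
Step 3: After setting to minimum: 3 × 8 = 24
Step 4: Unaffected records sum: 158
Step 5: Final sum = 24 + 158 = 182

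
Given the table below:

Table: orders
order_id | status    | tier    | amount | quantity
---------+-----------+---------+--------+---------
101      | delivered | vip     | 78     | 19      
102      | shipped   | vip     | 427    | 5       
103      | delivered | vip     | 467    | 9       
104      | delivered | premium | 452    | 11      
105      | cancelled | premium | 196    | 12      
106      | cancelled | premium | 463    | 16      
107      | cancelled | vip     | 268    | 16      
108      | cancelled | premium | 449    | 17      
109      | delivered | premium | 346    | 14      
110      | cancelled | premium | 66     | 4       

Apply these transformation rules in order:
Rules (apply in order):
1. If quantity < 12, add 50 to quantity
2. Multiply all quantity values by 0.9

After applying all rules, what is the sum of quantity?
290.7

Step 1: Apply Rule 1 - Add 50 to records with quantity < 12
  - 4 records affected: 29 + (4 × 50) = 229
  - Unaffected records: 94
  - Sum after Rule 1: 323
Step 2: Apply Rule 2 - Multiply all by 0.9
  - 323 × 0.9 = 290.7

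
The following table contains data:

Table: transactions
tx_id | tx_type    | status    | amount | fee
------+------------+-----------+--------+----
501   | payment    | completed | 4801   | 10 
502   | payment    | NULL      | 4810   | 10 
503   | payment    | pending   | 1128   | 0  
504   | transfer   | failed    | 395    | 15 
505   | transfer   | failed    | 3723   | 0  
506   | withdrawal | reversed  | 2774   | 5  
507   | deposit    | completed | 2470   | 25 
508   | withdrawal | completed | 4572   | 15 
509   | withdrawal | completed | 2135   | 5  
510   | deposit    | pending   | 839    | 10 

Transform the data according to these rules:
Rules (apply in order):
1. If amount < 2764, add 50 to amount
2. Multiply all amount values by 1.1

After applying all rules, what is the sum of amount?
30686.7

Step 1: Apply Rule 1 - Add 50 to records with amount < 2764
  - 5 records affected: 6967 + (5 × 50) = 7217
  - Unaffected records: 20680
  - Sum after Rule 1: 27897
Step 2: Apply Rule 2 - Multiply all by 1.1
  - 27897 × 1.1 = 30686.7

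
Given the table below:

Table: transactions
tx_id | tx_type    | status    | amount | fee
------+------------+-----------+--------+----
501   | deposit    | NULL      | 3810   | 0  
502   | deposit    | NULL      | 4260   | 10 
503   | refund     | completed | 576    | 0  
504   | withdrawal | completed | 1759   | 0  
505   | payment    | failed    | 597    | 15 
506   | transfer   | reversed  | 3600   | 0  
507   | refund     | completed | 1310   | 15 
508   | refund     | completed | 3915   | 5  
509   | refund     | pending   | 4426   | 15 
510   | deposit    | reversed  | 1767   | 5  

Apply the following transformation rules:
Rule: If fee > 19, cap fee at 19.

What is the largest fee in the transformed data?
15

Step 1: Original maximum fee = 15
Step 2: Check cap of 19 against maximum
Step 3: No records exceed the cap (max 15 <= cap 19), so no capping applies
Step 4: Maximum after transformation = 15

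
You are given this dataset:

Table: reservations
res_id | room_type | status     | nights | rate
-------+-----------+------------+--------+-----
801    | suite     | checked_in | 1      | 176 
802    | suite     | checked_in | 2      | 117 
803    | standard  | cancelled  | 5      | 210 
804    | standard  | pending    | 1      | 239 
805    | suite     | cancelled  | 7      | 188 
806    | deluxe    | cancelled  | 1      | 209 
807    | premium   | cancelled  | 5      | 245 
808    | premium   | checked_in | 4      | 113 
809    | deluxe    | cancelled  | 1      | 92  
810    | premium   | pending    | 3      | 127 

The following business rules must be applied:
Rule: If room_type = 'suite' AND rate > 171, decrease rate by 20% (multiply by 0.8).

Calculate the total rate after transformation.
1643.2

Step 1: Find records where room_type = 'suite' AND rate > 171
Step 2: 2 records match, summing to 364
Step 3: After multiplier: 364 × 0.8 = 291.2
Step 4: Unaffected records sum: 1352
Step 5: Final sum = 291.2 + 1352 = 1643.2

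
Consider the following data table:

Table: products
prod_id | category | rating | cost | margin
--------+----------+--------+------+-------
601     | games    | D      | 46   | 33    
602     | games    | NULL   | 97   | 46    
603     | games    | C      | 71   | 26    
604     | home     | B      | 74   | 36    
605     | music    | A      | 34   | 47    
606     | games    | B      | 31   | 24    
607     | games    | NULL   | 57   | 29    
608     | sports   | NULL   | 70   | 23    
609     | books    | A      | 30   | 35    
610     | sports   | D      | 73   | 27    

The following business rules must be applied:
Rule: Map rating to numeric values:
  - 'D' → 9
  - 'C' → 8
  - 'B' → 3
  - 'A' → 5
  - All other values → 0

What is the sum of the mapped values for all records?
42

Step 1: Apply mapping to each record
Step 2: Count by status:
  'D': 2 records × 9 = 18
  'C': 1 records × 8 = 8
  'B': 2 records × 3 = 6
  'A': 2 records × 5 = 10
Step 3: Sum all mapped values = 42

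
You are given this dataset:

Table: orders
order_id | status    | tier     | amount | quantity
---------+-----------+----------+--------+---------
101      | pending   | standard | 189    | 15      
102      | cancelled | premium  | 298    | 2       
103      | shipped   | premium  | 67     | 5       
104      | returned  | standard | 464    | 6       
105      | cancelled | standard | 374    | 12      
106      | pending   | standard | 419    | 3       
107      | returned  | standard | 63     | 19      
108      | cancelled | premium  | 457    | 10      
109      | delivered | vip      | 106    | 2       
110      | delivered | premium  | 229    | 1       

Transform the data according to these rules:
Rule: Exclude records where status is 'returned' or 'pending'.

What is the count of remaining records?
6

Step 1: Count records to exclude
  - 2 (returned) + 2 (pending) = 4 records
Step 2: Total records: 10
Step 3: Remaining = 10 - 4 = 6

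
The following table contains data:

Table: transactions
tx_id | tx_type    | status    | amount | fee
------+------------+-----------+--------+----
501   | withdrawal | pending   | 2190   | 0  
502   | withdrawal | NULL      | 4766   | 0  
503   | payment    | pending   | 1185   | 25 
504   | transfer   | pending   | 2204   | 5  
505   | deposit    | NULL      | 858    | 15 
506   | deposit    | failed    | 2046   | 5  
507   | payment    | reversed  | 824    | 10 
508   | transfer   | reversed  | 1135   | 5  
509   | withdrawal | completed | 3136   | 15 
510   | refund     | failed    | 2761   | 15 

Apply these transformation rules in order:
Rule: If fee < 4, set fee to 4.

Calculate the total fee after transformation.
103

Step 1: 2 records have fee < 4
Step 2: These records originally summed to 0
Step 3: After setting to minimum: 2 × 4 = 8
Step 4: Unaffected records sum: 95
Step 5: Final sum = 8 + 95 = 103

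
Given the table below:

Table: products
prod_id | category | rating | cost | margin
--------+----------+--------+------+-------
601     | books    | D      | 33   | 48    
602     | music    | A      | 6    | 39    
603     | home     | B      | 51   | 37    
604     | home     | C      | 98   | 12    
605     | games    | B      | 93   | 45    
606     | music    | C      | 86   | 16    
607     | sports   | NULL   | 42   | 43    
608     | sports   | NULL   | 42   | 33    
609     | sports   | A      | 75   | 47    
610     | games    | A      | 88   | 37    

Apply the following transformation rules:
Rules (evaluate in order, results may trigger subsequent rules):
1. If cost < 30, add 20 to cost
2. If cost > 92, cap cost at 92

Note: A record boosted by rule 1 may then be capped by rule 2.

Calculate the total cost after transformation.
627

Step 1: Apply rule 1 to records with cost < 30
  - 1 records get bonus of 20
  - Of these, 0 records then exceed 92 and get capped
Step 2: Apply rule 2 to records with cost > 92
  - 2 records (original) are capped
Step 3: Calculate final sum = 627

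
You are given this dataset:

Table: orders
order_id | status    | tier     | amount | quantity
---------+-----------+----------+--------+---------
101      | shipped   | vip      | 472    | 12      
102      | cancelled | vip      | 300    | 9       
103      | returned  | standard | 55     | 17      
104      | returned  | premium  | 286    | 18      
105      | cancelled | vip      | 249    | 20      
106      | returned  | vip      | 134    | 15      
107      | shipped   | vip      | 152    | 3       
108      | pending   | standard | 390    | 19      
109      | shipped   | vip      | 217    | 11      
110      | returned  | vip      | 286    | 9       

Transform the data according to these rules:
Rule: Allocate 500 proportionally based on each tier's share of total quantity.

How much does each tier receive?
premium: 67.67, standard: 135.34, vip: 296.99

Step 1: Calculate total quantity = 133
Step 2: Calculate each tier's proportion:
  premium: 18/133 = 13.53% → 67.67
  standard: 36/133 = 27.07% → 135.34
  vip: 79/133 = 59.40% → 296.99
Step 3: Verify: sum of allocations ≈ 500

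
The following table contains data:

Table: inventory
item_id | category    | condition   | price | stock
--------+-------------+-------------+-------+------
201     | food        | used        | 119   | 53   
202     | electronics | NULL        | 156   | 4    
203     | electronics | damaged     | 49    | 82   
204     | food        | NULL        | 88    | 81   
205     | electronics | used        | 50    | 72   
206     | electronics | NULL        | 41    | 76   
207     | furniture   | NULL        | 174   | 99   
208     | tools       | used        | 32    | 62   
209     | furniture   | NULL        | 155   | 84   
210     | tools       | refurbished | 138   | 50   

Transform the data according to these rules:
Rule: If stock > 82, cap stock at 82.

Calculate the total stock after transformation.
644

Step 1: 2 records have stock > 82
Step 2: These records originally summed to 183
Step 3: After capping: 2 × 82 = 164
Step 4: Unaffected records sum: 480
Step 5: Final sum = 164 + 480 = 644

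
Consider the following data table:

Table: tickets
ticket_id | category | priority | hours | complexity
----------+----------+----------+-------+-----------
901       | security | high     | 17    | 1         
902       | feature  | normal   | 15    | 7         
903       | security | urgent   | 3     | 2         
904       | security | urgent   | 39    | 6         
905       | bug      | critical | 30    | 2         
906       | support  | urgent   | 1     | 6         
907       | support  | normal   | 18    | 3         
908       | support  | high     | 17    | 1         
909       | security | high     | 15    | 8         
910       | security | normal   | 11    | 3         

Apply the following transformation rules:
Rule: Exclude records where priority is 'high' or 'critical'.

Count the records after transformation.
6

Step 1: Count records to exclude
  - 3 (high) + 1 (critical) = 4 records
Step 2: Total records: 10
Step 3: Remaining = 10 - 4 = 6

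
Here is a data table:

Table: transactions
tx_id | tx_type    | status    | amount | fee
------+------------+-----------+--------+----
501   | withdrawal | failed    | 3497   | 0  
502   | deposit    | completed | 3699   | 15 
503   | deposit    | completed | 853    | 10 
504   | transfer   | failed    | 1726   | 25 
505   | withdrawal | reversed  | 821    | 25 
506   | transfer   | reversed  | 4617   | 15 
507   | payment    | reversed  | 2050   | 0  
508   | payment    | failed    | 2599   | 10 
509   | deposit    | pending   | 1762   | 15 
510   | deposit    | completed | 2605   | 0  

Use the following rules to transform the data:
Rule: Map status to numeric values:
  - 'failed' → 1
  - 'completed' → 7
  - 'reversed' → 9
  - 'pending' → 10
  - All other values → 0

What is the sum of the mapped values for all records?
61

Step 1: Apply mapping to each record
Step 2: Count by status:
  'failed': 3 records × 1 = 3
  'completed': 3 records × 7 = 21
  'reversed': 3 records × 9 = 27
  'pending': 1 records × 10 = 10
Step 3: Sum all mapped values = 61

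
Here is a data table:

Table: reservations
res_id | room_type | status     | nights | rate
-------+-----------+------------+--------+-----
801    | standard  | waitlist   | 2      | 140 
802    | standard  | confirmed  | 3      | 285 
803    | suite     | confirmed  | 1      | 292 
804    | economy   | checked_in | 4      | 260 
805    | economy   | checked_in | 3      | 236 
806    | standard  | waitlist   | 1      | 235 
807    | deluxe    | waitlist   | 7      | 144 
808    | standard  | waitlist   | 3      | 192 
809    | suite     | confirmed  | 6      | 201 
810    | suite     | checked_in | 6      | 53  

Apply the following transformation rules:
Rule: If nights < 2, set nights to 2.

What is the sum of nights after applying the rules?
38

Step 1: 2 records have nights < 2
Step 2: These records originally summed to 2
Step 3: After setting to minimum: 2 × 2 = 4
Step 4: Unaffected records sum: 34
Step 5: Final sum = 4 + 34 = 38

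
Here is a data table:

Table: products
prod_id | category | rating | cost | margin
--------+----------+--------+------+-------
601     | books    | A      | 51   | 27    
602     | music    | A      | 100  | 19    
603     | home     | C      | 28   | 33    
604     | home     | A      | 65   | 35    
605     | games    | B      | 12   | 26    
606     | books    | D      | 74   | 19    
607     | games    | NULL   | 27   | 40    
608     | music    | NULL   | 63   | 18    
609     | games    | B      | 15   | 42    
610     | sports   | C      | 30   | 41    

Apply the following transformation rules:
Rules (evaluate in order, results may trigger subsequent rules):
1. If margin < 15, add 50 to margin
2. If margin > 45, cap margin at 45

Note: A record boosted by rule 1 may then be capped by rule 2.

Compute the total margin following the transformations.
300

Step 1: Apply rule 1 to records with margin < 15
  - 0 records get bonus of 50
  - Of these, 0 records then exceed 45 and get capped
Step 2: Apply rule 2 to records with margin > 45
  - 0 records (original) are capped
Step 3: Calculate final sum = 300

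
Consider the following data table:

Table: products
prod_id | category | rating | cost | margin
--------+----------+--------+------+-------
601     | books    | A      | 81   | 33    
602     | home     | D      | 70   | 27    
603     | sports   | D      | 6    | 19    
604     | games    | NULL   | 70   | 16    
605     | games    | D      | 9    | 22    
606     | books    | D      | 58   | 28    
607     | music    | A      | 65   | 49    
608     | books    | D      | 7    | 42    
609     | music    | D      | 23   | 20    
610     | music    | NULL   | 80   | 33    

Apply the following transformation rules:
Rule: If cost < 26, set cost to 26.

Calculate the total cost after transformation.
528

Step 1: 4 records have cost < 26
Step 2: These records originally summed to 45
Step 3: After setting to minimum: 4 × 26 = 104
Step 4: Unaffected records sum: 424
Step 5: Final sum = 104 + 424 = 528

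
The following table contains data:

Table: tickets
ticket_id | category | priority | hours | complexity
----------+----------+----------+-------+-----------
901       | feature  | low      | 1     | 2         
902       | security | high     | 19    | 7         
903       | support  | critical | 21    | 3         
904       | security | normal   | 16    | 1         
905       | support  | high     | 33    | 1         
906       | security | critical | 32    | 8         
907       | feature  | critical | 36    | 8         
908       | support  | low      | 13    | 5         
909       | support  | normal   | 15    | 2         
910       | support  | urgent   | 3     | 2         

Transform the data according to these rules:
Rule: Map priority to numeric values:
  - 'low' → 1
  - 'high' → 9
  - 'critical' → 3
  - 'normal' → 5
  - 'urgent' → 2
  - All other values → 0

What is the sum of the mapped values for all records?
41

Step 1: Apply mapping to each record
Step 2: Count by status:
  'low': 2 records × 1 = 2
  'high': 2 records × 9 = 18
  'critical': 3 records × 3 = 9
  'normal': 2 records × 5 = 10
  'urgent': 1 records × 2 = 2
Step 3: Sum all mapped values = 41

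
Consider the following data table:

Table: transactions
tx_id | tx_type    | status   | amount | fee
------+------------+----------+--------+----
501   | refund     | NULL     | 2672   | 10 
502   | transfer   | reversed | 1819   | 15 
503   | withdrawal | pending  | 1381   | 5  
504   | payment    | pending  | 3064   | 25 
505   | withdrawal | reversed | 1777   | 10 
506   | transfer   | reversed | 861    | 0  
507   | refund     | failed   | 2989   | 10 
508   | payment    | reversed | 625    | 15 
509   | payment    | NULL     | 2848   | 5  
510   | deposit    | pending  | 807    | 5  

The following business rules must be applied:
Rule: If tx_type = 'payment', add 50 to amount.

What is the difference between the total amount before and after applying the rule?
150

Step 1: Original sum of amount = 18843
Step 2: 3 records have tx_type = 'payment'
Step 3: Each affected record changes by 50
Step 4: Total change = 3 × 50 = 150
Step 5: New sum = 18843 + 150 = 18993
Step 6: Difference = |18993 - 18843| = 150
        (Sum increased by 150)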